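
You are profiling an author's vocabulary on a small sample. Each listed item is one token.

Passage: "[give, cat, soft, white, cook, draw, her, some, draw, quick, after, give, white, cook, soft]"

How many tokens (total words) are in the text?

Tokens: give, cat, soft, white, cook, draw, her, some, draw, quick, after, give, white, cook, soft
N = 15

15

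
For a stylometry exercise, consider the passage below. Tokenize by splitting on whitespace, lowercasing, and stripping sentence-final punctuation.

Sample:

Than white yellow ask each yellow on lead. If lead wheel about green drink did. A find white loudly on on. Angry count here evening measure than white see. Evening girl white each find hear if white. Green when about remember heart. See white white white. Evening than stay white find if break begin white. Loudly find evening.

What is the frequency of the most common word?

Frequencies: white:10, find:4, evening:4, than:3, on:3, if:3, yellow:2, each:2, lead:2, about:2, green:2, loudly:2, see:2, ask:1, wheel:1, drink:1, did:1, a:1, angry:1, count:1, … (10 more, each freq 1)
Most common: 'white' with frequency 10.

10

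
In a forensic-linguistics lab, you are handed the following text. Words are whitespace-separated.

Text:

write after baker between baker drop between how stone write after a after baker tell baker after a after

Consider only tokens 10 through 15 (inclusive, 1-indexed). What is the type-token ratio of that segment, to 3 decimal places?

0.833

Segment tokens 10–15: write, after, a, after, baker, tell
Segment N = 6, segment V = 5.
TTR = 5 / 6 = 0.833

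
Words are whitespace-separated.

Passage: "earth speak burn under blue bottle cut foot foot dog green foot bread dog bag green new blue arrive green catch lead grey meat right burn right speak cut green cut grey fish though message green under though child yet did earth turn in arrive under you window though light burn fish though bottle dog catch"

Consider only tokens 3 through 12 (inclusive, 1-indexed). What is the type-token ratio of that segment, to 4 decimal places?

0.8000

Segment tokens 3–12: burn, under, blue, bottle, cut, foot, foot, dog, green, foot
Segment N = 10, segment V = 8.
TTR = 8 / 10 = 0.8000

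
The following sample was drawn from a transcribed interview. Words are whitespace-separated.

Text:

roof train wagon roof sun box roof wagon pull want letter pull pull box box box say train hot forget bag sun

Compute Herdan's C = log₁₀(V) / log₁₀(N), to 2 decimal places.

N = 22, V = 12.
log₁₀(V) = 1.079181, log₁₀(N) = 1.342423
C = 1.079181 / 1.342423 = 0.80

0.80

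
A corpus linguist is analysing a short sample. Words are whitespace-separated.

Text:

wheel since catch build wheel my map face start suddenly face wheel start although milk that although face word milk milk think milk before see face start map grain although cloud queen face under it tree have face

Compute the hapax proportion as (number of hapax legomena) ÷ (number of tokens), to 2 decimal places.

Frequencies: face:6, milk:4, wheel:3, start:3, although:3, map:2, since:1, catch:1, build:1, my:1, suddenly:1, that:1, word:1, think:1, before:1, see:1, grain:1, cloud:1, queen:1, under:1, … (3 more, each freq 1)
Hapax count = 17; token count = 38.
Ratio = 17 / 38 = 0.45

0.45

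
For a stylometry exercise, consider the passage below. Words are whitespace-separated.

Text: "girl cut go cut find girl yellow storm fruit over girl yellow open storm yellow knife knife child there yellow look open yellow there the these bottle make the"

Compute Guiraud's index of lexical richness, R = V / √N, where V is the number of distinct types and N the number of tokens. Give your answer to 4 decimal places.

3.1568

N = 29, V = 17.
√N = 5.385165
R = 17 / 5.385165 = 3.1568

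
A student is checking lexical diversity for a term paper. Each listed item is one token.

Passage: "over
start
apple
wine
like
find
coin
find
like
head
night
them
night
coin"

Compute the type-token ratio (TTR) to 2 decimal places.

0.71

N = 14 tokens, V = 10 types.
TTR = V / N = 10 / 14 = 0.71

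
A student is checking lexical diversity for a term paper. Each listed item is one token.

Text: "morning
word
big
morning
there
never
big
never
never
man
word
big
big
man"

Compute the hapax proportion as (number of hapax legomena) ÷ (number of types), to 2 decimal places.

Frequencies: big:4, never:3, morning:2, word:2, man:2, there:1
Hapax count = 1; type count = 6.
Ratio = 1 / 6 = 0.17

0.17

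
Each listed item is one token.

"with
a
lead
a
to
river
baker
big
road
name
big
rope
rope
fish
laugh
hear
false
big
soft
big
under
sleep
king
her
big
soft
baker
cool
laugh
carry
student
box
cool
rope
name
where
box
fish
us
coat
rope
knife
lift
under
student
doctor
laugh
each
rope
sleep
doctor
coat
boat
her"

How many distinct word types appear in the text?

31

Distinct types: {a, baker, big, boat, box, carry, coat, cool, doctor, each, false, fish, hear, her, king, knife, laugh, lead, lift, name, river, road, rope, sleep, soft, student, to, under, us, where, with}
V = 31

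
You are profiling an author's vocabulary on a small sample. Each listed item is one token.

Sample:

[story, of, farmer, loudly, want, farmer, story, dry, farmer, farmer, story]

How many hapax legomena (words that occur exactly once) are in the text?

Frequencies: farmer:4, story:3, of:1, loudly:1, want:1, dry:1
Hapax (freq=1): dry, loudly, of, want

4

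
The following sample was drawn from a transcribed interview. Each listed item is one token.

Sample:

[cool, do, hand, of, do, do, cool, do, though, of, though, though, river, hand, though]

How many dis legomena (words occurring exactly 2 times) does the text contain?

Frequencies: do:4, though:4, cool:2, hand:2, of:2, river:1
Words with frequency 2: cool, hand, of

3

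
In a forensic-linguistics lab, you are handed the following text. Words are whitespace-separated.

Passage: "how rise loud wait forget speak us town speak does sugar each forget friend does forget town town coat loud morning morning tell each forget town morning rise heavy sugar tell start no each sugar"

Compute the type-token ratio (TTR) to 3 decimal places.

N = 35 tokens, V = 18 types.
TTR = V / N = 18 / 35 = 0.514

0.514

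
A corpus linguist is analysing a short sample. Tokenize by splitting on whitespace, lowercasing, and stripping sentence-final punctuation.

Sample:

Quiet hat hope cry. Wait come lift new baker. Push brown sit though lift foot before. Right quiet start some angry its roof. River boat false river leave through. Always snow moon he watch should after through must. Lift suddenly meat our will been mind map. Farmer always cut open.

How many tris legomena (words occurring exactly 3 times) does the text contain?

1

Frequencies: lift:3, quiet:2, river:2, through:2, always:2, hat:1, hope:1, cry:1, wait:1, come:1, new:1, baker:1, push:1, brown:1, sit:1, though:1, foot:1, before:1, right:1, start:1, … (24 more, each freq 1)
Words with frequency 3: lift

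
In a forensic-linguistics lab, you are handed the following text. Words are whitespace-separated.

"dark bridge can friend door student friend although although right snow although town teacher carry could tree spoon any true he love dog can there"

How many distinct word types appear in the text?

Distinct types: {although, any, bridge, can, carry, could, dark, dog, door, friend, he, love, right, snow, spoon, student, teacher, there, town, tree, true}
V = 21

21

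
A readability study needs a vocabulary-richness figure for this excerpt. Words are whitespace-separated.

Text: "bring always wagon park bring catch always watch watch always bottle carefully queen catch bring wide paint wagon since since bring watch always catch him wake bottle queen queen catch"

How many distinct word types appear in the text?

14

Distinct types: {always, bottle, bring, carefully, catch, him, paint, park, queen, since, wagon, wake, watch, wide}
V = 14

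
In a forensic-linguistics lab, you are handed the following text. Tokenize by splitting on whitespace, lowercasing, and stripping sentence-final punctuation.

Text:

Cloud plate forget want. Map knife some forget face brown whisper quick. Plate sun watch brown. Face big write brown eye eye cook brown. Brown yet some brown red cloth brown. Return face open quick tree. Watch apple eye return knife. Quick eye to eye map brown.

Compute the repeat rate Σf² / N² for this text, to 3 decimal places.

0.067

Frequencies: brown:8, eye:5, face:3, quick:3, plate:2, forget:2, map:2, knife:2, some:2, watch:2, return:2, cloud:1, want:1, whisper:1, sun:1, big:1, write:1, cook:1, yet:1, red:1, … (5 more, each freq 1)
Σf² = 149; N² = 2209
Repeat rate = 149 / 2209 = 0.067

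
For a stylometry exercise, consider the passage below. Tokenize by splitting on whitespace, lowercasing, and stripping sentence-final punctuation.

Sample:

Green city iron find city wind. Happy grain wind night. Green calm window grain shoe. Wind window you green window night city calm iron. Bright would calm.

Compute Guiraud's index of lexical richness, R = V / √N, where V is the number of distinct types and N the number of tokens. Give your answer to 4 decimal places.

2.6943

N = 27, V = 14.
√N = 5.196152
R = 14 / 5.196152 = 2.6943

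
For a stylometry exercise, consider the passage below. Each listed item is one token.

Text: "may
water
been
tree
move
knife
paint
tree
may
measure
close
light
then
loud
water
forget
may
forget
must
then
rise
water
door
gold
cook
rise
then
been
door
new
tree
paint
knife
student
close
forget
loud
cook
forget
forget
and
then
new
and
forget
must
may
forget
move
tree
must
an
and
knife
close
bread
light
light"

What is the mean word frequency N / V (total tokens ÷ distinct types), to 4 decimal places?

N = 58 tokens, V = 23 types.
Mean frequency = N / V = 58 / 23 = 2.5217

2.5217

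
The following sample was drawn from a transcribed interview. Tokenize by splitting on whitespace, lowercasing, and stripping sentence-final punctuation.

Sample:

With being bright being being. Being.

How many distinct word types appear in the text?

Distinct types: {being, bright, with}
V = 3

3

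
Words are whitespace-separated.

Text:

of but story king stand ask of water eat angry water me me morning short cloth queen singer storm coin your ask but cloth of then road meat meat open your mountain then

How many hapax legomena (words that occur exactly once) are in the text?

14

Frequencies: of:3, but:2, ask:2, water:2, me:2, cloth:2, your:2, then:2, meat:2, story:1, king:1, stand:1, eat:1, angry:1, morning:1, short:1, queen:1, singer:1, storm:1, coin:1, … (3 more, each freq 1)
Hapax (freq=1): angry, coin, eat, king, morning, mountain, open, queen, road, short, singer, stand, storm, story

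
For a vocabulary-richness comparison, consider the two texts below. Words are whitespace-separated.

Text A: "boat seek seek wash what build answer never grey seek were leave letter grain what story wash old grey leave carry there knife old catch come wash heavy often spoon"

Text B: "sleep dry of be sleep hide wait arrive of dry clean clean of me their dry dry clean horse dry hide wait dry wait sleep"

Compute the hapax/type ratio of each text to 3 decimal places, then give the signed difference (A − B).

0.272

A: hapax=16, V=22, ratio=0.727
B: hapax=5, V=11, ratio=0.455
Difference = 0.727 − 0.455 = 0.272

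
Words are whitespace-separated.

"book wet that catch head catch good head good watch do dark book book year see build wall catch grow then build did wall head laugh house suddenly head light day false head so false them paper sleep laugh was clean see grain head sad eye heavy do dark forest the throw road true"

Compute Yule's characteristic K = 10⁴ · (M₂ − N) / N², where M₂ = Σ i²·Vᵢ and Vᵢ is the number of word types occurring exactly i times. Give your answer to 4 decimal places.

198.9026

Frequencies: head:6, book:3, catch:3, good:2, do:2, dark:2, see:2, build:2, wall:2, laugh:2, false:2, wet:1, that:1, watch:1, year:1, grow:1, then:1, did:1, house:1, suddenly:1, … (17 more, each freq 1)
N = 54. Frequency spectrum: V_1=26, V_2=8, V_3=2, V_6=1
M₂ = 1²·26 + 2²·8 + 3²·2 + 6²·1 = 112
K = 10000 × (112 − 54) / 54² = 198.9026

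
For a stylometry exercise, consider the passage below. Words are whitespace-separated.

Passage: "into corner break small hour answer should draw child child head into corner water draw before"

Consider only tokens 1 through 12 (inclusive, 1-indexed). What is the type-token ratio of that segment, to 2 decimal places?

Segment tokens 1–12: into, corner, break, small, hour, answer, should, draw, child, child, head, into
Segment N = 12, segment V = 10.
TTR = 10 / 12 = 0.83

0.83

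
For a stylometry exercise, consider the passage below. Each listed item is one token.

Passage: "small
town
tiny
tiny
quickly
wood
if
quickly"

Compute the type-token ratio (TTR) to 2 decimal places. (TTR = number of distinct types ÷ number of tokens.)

N = 8 tokens, V = 6 types.
TTR = V / N = 6 / 8 = 0.75

0.75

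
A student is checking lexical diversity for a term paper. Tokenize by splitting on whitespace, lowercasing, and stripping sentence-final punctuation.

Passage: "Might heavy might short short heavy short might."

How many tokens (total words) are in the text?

Tokens: might, heavy, might, short, short, heavy, short, might
N = 8

8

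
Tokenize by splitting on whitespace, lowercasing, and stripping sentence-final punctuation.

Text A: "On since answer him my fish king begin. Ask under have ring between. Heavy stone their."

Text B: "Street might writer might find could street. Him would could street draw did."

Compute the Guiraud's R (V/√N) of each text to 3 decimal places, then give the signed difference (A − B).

1.504

A: V=16, N=16, R=4.000
B: V=9, N=13, R=2.496
Difference = 4.000 − 2.496 = 1.504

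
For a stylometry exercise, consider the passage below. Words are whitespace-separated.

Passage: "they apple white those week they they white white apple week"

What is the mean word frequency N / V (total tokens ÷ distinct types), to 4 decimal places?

2.2000

N = 11 tokens, V = 5 types.
Mean frequency = N / V = 11 / 5 = 2.2000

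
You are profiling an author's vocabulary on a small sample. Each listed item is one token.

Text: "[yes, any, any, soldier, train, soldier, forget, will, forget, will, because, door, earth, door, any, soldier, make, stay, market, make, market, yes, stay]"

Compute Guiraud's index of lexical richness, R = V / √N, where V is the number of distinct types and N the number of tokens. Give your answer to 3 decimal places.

N = 23, V = 12.
√N = 4.795832
R = 12 / 4.795832 = 2.502

2.502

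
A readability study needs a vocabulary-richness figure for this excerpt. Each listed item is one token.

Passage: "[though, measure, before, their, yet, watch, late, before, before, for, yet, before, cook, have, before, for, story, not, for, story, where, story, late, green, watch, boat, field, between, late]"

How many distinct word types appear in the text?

17

Distinct types: {before, between, boat, cook, field, for, green, have, late, measure, not, story, their, though, watch, where, yet}
V = 17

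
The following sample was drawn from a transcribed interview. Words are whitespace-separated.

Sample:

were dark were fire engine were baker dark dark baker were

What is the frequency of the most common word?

Frequencies: were:4, dark:3, baker:2, fire:1, engine:1
Most common: 'were' with frequency 4.

4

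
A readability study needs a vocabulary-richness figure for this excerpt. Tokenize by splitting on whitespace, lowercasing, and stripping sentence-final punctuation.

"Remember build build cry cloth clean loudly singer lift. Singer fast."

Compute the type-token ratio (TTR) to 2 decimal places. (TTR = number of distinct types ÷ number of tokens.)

N = 11 tokens, V = 9 types.
TTR = V / N = 9 / 11 = 0.82

0.82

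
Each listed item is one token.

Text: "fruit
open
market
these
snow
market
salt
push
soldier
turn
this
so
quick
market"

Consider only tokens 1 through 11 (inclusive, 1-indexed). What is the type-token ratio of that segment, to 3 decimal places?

Segment tokens 1–11: fruit, open, market, these, snow, market, salt, push, soldier, turn, this
Segment N = 11, segment V = 10.
TTR = 10 / 11 = 0.909

0.909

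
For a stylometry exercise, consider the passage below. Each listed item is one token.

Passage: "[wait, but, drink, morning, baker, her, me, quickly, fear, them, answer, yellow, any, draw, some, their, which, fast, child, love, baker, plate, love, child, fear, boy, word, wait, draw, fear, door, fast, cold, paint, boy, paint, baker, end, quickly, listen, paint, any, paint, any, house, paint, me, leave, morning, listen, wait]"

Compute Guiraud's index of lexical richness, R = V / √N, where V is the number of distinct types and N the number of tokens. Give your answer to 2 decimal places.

N = 51, V = 30.
√N = 7.141428
R = 30 / 7.141428 = 4.20

4.20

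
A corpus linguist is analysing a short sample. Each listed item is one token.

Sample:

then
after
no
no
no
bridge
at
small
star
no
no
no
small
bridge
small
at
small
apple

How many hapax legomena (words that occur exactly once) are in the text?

4

Frequencies: no:6, small:4, bridge:2, at:2, then:1, after:1, star:1, apple:1
Hapax (freq=1): after, apple, star, then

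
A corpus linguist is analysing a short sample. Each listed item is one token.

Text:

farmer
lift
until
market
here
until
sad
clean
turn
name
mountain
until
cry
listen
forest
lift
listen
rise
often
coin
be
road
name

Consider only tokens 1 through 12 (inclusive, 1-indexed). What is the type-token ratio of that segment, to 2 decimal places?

0.83

Segment tokens 1–12: farmer, lift, until, market, here, until, sad, clean, turn, name, mountain, until
Segment N = 12, segment V = 10.
TTR = 10 / 12 = 0.83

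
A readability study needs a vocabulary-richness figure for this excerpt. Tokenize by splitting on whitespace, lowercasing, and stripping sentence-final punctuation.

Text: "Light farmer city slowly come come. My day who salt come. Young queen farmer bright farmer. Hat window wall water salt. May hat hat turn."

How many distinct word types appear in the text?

18

Distinct types: {bright, city, come, day, farmer, hat, light, may, my, queen, salt, slowly, turn, wall, water, who, window, young}
V = 18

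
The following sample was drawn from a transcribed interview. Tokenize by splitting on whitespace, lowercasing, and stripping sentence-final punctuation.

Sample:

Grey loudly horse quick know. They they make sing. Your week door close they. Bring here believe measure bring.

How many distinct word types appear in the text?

Distinct types: {believe, bring, close, door, grey, here, horse, know, loudly, make, measure, quick, sing, they, week, your}
V = 16

16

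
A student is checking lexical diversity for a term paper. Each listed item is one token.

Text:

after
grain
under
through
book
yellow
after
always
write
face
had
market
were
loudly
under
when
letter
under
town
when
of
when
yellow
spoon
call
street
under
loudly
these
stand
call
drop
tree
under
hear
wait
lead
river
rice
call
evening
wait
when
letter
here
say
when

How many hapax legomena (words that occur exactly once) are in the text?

24

Frequencies: under:5, when:5, call:3, after:2, yellow:2, loudly:2, letter:2, wait:2, grain:1, through:1, book:1, always:1, write:1, face:1, had:1, market:1, were:1, town:1, of:1, spoon:1, … (12 more, each freq 1)
Hapax (freq=1): always, book, drop, evening, face, grain, had, hear, here, lead, market, of, rice, river, say, spoon, stand, street, these, through, town, tree, were, write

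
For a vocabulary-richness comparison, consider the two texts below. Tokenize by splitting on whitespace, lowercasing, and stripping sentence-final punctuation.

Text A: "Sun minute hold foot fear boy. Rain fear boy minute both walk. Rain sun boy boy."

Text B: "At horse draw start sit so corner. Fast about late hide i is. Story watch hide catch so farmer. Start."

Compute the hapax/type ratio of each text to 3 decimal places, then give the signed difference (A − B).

A: hapax=4, V=9, ratio=0.444
B: hapax=14, V=17, ratio=0.824
Difference = 0.444 − 0.824 = -0.380

-0.380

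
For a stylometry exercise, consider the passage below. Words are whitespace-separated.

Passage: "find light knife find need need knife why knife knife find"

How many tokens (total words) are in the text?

Tokens: find, light, knife, find, need, need, knife, why, knife, knife, find
N = 11

11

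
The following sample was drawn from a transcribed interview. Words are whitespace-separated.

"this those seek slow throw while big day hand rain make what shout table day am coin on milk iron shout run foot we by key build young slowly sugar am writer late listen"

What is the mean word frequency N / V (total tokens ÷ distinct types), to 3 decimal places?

N = 34 tokens, V = 31 types.
Mean frequency = N / V = 34 / 31 = 1.097

1.097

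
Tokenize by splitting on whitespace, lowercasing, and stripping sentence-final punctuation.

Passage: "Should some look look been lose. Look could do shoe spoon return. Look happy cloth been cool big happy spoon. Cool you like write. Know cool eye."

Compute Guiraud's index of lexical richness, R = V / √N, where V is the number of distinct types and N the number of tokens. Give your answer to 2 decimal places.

N = 27, V = 19.
√N = 5.196152
R = 19 / 5.196152 = 3.66

3.66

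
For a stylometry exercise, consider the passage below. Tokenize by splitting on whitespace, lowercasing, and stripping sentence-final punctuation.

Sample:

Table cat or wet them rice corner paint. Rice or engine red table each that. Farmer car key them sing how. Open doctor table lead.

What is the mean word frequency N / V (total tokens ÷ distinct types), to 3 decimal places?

1.250

N = 25 tokens, V = 20 types.
Mean frequency = N / V = 25 / 20 = 1.250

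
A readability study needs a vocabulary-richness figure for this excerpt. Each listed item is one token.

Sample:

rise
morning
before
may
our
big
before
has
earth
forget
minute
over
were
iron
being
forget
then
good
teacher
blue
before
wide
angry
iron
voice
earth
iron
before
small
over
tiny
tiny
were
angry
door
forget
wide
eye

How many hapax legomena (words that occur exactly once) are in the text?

16

Frequencies: before:4, forget:3, iron:3, earth:2, over:2, were:2, wide:2, angry:2, tiny:2, rise:1, morning:1, may:1, our:1, big:1, has:1, minute:1, being:1, then:1, good:1, teacher:1, … (5 more, each freq 1)
Hapax (freq=1): being, big, blue, door, eye, good, has, may, minute, morning, our, rise, small, teacher, then, voice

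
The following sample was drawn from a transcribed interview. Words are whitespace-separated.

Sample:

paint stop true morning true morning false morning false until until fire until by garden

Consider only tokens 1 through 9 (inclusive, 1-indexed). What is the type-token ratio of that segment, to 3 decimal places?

Segment tokens 1–9: paint, stop, true, morning, true, morning, false, morning, false
Segment N = 9, segment V = 5.
TTR = 5 / 9 = 0.556

0.556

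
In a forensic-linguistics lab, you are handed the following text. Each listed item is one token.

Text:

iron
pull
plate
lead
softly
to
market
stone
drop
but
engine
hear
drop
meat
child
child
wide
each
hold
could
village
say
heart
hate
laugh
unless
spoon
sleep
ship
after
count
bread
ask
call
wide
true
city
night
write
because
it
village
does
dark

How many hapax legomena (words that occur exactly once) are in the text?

36

Frequencies: drop:2, child:2, wide:2, village:2, iron:1, pull:1, plate:1, lead:1, softly:1, to:1, market:1, stone:1, but:1, engine:1, hear:1, meat:1, each:1, hold:1, could:1, say:1, … (20 more, each freq 1)
Hapax (freq=1): after, ask, because, bread, but, call, city, could, count, dark, does, each, engine, hate, hear, heart, hold, iron, it, laugh, lead, market, meat, night, plate, pull, say, ship, sleep, softly, spoon, stone, to, true, unless, write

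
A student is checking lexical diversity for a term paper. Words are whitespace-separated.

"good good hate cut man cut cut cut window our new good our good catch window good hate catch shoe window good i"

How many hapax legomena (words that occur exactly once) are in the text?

4

Frequencies: good:6, cut:4, window:3, hate:2, our:2, catch:2, man:1, new:1, shoe:1, i:1
Hapax (freq=1): i, man, new, shoe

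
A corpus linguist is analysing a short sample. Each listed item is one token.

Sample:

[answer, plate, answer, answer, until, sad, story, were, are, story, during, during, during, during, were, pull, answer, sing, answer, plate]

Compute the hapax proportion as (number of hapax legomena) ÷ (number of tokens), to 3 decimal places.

0.250

Frequencies: answer:5, during:4, plate:2, story:2, were:2, until:1, sad:1, are:1, pull:1, sing:1
Hapax count = 5; token count = 20.
Ratio = 5 / 20 = 0.250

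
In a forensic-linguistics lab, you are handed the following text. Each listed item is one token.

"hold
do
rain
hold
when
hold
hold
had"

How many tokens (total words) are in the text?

8

Tokens: hold, do, rain, hold, when, hold, hold, had
N = 8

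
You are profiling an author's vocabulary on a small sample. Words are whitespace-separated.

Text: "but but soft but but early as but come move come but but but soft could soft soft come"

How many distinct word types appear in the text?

7

Distinct types: {as, but, come, could, early, move, soft}
V = 7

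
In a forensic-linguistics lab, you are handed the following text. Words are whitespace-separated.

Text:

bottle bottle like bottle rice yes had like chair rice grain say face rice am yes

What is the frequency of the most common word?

Frequencies: bottle:3, rice:3, like:2, yes:2, had:1, chair:1, grain:1, say:1, face:1, am:1
Most common: 'bottle' with frequency 3.

3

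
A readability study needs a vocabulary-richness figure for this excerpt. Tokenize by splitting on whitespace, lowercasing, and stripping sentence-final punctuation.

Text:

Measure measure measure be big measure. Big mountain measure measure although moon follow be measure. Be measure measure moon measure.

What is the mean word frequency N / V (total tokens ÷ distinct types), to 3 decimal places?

N = 20 tokens, V = 7 types.
Mean frequency = N / V = 20 / 7 = 2.857

2.857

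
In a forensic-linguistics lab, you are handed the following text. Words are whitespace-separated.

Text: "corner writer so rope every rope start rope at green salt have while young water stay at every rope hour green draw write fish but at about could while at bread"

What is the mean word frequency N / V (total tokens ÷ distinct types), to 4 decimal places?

1.4091

N = 31 tokens, V = 22 types.
Mean frequency = N / V = 31 / 22 = 1.4091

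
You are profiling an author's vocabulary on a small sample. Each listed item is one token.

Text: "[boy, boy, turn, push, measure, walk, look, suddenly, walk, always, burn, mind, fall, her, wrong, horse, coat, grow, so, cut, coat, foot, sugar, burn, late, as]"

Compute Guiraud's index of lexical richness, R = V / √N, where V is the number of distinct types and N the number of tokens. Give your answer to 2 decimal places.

N = 26, V = 22.
√N = 5.099020
R = 22 / 5.099020 = 4.31

4.31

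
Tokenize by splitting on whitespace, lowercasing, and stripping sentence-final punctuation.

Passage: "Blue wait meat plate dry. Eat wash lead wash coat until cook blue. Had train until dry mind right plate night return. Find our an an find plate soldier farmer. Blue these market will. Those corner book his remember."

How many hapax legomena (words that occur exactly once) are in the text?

23

Frequencies: blue:3, plate:3, dry:2, wash:2, until:2, find:2, an:2, wait:1, meat:1, eat:1, lead:1, coat:1, cook:1, had:1, train:1, mind:1, right:1, night:1, return:1, our:1, … (10 more, each freq 1)
Hapax (freq=1): book, coat, cook, corner, eat, farmer, had, his, lead, market, meat, mind, night, our, remember, return, right, soldier, these, those, train, wait, will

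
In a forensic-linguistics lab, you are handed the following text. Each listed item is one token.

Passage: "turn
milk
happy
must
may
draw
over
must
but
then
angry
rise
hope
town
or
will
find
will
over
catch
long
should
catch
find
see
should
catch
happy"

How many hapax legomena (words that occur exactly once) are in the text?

13

Frequencies: catch:3, happy:2, must:2, over:2, will:2, find:2, should:2, turn:1, milk:1, may:1, draw:1, but:1, then:1, angry:1, rise:1, hope:1, town:1, or:1, long:1, see:1
Hapax (freq=1): angry, but, draw, hope, long, may, milk, or, rise, see, then, town, turn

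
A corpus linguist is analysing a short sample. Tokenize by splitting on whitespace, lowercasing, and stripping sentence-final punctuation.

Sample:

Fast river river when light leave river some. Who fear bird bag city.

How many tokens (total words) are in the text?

13

Tokens: fast, river, river, when, light, leave, river, some, who, fear, bird, bag, city
N = 13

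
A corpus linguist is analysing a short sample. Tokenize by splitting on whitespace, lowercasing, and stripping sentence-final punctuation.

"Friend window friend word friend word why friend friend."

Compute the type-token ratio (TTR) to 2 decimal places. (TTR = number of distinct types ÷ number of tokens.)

N = 9 tokens, V = 4 types.
TTR = V / N = 4 / 9 = 0.44

0.44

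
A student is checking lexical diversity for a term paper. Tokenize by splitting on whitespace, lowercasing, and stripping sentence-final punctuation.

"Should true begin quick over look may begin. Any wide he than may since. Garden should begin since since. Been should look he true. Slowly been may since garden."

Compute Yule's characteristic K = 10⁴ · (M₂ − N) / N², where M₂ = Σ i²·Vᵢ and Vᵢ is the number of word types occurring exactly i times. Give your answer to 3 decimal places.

475.624

Frequencies: since:4, should:3, begin:3, may:3, true:2, look:2, he:2, garden:2, been:2, quick:1, over:1, any:1, wide:1, than:1, slowly:1
N = 29. Frequency spectrum: V_1=6, V_2=5, V_3=3, V_4=1
M₂ = 1²·6 + 2²·5 + 3²·3 + 4²·1 = 69
K = 10000 × (69 − 29) / 29² = 475.624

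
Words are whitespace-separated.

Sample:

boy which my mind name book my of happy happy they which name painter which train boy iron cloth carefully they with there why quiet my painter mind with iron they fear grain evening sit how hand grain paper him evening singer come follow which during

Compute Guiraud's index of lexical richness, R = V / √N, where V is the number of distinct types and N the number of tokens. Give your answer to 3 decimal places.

4.423

N = 46, V = 30.
√N = 6.782330
R = 30 / 6.782330 = 4.423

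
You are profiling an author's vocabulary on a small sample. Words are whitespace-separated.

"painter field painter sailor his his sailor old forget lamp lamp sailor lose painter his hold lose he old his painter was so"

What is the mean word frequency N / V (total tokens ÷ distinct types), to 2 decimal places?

N = 23 tokens, V = 12 types.
Mean frequency = N / V = 23 / 12 = 1.92

1.92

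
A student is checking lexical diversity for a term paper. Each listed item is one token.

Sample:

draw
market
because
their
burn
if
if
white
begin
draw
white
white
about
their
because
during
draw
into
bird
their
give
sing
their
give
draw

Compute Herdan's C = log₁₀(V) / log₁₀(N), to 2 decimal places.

0.82

N = 25, V = 14.
log₁₀(V) = 1.146128, log₁₀(N) = 1.397940
C = 1.146128 / 1.397940 = 0.82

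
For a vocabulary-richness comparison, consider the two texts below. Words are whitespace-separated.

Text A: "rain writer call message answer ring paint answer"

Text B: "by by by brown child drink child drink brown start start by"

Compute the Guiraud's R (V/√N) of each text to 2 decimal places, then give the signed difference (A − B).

A: V=7, N=8, R=2.47
B: V=5, N=12, R=1.44
Difference = 2.47 − 1.44 = 1.03

1.03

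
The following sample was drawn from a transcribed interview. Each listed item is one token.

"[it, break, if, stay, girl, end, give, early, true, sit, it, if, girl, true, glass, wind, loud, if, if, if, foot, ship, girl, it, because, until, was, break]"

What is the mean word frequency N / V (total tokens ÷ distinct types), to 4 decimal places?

1.5556

N = 28 tokens, V = 18 types.
Mean frequency = N / V = 28 / 18 = 1.5556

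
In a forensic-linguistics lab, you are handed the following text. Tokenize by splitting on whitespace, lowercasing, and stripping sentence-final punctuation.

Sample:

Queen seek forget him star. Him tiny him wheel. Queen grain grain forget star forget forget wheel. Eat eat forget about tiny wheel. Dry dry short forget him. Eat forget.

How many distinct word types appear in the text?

Distinct types: {about, dry, eat, forget, grain, him, queen, seek, short, star, tiny, wheel}
V = 12

12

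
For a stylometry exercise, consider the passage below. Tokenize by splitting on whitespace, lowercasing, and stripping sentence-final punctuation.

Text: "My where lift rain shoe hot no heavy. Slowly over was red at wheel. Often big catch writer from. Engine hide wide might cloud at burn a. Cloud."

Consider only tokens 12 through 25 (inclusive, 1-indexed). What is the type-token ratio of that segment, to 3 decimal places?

Segment tokens 12–25: red, at, wheel, often, big, catch, writer, from, engine, hide, wide, might, cloud, at
Segment N = 14, segment V = 13.
TTR = 13 / 14 = 0.929

0.929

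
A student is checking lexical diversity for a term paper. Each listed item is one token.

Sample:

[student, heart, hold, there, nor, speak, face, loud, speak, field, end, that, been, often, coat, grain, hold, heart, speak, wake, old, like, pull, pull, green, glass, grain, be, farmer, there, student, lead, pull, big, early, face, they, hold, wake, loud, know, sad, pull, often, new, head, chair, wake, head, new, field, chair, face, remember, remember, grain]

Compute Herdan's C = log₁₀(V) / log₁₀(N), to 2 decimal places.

0.87

N = 56, V = 33.
log₁₀(V) = 1.518514, log₁₀(N) = 1.748188
C = 1.518514 / 1.748188 = 0.87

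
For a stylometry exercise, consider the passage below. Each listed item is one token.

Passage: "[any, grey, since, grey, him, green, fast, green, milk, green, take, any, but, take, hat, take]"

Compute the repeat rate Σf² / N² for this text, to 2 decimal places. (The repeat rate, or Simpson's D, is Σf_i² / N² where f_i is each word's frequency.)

Frequencies: green:3, take:3, any:2, grey:2, since:1, him:1, fast:1, milk:1, but:1, hat:1
Σf² = 32; N² = 256
Repeat rate = 32 / 256 = 0.13

0.13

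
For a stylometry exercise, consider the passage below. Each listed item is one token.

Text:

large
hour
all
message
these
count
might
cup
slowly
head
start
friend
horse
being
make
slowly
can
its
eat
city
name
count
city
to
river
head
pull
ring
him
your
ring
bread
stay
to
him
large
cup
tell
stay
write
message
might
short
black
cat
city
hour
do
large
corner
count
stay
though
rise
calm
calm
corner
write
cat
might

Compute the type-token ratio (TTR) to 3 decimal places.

0.633

N = 60 tokens, V = 38 types.
TTR = V / N = 38 / 60 = 0.633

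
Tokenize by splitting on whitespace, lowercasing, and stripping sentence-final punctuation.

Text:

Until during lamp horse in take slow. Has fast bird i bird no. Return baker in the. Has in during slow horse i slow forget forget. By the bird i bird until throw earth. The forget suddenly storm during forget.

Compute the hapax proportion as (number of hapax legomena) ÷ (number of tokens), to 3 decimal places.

0.275

Frequencies: bird:4, forget:4, during:3, in:3, slow:3, i:3, the:3, until:2, horse:2, has:2, lamp:1, take:1, fast:1, no:1, return:1, baker:1, by:1, throw:1, earth:1, suddenly:1, … (1 more, each freq 1)
Hapax count = 11; token count = 40.
Ratio = 11 / 40 = 0.275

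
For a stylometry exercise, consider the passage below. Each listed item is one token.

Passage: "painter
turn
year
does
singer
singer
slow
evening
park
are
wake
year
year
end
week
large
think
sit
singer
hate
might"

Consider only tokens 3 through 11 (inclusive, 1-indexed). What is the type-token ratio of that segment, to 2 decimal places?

0.89

Segment tokens 3–11: year, does, singer, singer, slow, evening, park, are, wake
Segment N = 9, segment V = 8.
TTR = 8 / 9 = 0.89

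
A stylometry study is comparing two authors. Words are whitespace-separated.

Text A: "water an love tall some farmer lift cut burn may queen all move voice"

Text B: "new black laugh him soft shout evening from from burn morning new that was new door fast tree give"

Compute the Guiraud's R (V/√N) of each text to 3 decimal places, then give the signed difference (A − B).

A: V=14, N=14, R=3.742
B: V=16, N=19, R=3.671
Difference = 3.742 − 3.671 = 0.071

0.071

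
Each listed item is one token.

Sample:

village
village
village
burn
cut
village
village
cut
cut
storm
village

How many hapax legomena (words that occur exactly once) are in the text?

Frequencies: village:6, cut:3, burn:1, storm:1
Hapax (freq=1): burn, storm

2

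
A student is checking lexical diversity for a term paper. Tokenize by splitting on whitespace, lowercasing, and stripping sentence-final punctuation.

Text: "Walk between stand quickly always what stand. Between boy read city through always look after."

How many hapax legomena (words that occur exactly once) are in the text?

9

Frequencies: between:2, stand:2, always:2, walk:1, quickly:1, what:1, boy:1, read:1, city:1, through:1, look:1, after:1
Hapax (freq=1): after, boy, city, look, quickly, read, through, walk, what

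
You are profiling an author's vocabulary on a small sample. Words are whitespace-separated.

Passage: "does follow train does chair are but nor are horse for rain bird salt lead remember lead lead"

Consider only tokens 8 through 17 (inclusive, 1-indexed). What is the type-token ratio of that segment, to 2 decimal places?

Segment tokens 8–17: nor, are, horse, for, rain, bird, salt, lead, remember, lead
Segment N = 10, segment V = 9.
TTR = 9 / 10 = 0.90

0.90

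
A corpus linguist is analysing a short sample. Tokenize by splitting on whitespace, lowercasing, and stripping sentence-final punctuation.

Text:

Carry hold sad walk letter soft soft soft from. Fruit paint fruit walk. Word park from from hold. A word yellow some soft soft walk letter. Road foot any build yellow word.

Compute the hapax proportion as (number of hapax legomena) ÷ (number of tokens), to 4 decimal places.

0.3125

Frequencies: soft:5, walk:3, from:3, word:3, hold:2, letter:2, fruit:2, yellow:2, carry:1, sad:1, paint:1, park:1, a:1, some:1, road:1, foot:1, any:1, build:1
Hapax count = 10; token count = 32.
Ratio = 10 / 32 = 0.3125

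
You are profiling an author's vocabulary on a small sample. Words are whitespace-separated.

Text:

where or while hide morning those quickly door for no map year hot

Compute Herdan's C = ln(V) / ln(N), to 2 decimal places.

N = 13, V = 13.
ln(V) = 2.564949, ln(N) = 2.564949
C = 2.564949 / 2.564949 = 1.00

1.00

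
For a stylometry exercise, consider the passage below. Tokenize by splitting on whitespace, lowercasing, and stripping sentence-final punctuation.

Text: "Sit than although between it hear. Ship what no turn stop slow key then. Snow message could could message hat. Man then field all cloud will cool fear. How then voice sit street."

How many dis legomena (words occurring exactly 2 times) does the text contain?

3

Frequencies: then:3, sit:2, message:2, could:2, than:1, although:1, between:1, it:1, hear:1, ship:1, what:1, no:1, turn:1, stop:1, slow:1, key:1, snow:1, hat:1, man:1, field:1, … (8 more, each freq 1)
Words with frequency 2: could, message, sit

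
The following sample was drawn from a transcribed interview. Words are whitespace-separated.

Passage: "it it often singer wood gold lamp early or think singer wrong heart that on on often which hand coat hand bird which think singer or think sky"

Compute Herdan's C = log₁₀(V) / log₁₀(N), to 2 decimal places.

0.87

N = 28, V = 18.
log₁₀(V) = 1.255273, log₁₀(N) = 1.447158
C = 1.255273 / 1.447158 = 0.87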